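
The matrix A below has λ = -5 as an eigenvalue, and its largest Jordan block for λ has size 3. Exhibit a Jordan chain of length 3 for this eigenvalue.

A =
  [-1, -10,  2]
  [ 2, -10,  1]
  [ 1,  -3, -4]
A Jordan chain for λ = -5 of length 3:
v_1 = (-2, -1, -1)ᵀ
v_2 = (4, 2, 1)ᵀ
v_3 = (1, 0, 0)ᵀ

Let N = A − (-5)·I. We want v_3 with N^3 v_3 = 0 but N^2 v_3 ≠ 0; then v_{j-1} := N · v_j for j = 3, …, 2.

Pick v_3 = (1, 0, 0)ᵀ.
Then v_2 = N · v_3 = (4, 2, 1)ᵀ.
Then v_1 = N · v_2 = (-2, -1, -1)ᵀ.

Sanity check: (A − (-5)·I) v_1 = (0, 0, 0)ᵀ = 0. ✓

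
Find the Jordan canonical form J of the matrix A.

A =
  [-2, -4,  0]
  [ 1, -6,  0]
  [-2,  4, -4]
J_2(-4) ⊕ J_1(-4)

The characteristic polynomial is
  det(x·I − A) = x^3 + 12*x^2 + 48*x + 64 = (x + 4)^3

Eigenvalues and multiplicities (the geometric multiplicity of λ is n − rank(A − λI), which equals the number of Jordan blocks for λ):
  λ = -4: algebraic multiplicity = 3, geometric multiplicity = 2

Determining the block sizes for each eigenvalue:
  λ = -4: 2 blocks summing to 3 forces exactly one block of size 2 and the rest size 1 → block sizes [2, 1]

Assembling the blocks gives a Jordan form
J =
  [-4,  1,  0]
  [ 0, -4,  0]
  [ 0,  0, -4]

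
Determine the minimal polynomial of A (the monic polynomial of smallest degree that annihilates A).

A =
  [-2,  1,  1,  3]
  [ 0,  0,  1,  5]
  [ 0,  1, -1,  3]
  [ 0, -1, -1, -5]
x^3 + 6*x^2 + 12*x + 8

The characteristic polynomial is χ_A(x) = (x + 2)^4, so the eigenvalues are known. The minimal polynomial is
  m_A(x) = Π_λ (x − λ)^{k_λ}
where k_λ is the size of the *largest* Jordan block for λ (equivalently, the smallest k with (A − λI)^k v = 0 for every generalised eigenvector v of λ).

  λ = -2: largest Jordan block has size 3, contributing (x + 2)^3

So m_A(x) = (x + 2)^3 = x^3 + 6*x^2 + 12*x + 8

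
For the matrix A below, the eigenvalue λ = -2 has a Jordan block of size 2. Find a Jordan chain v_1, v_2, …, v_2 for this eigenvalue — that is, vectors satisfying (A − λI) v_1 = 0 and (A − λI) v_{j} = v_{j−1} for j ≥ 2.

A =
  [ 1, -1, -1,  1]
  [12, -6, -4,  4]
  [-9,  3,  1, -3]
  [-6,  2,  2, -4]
A Jordan chain for λ = -2 of length 2:
v_1 = (3, 12, -9, -6)ᵀ
v_2 = (1, 0, 0, 0)ᵀ

Let N = A − (-2)·I. We want v_2 with N^2 v_2 = 0 but N^1 v_2 ≠ 0; then v_{j-1} := N · v_j for j = 2, …, 2.

Pick v_2 = (1, 0, 0, 0)ᵀ.
Then v_1 = N · v_2 = (3, 12, -9, -6)ᵀ.

Sanity check: (A − (-2)·I) v_1 = (0, 0, 0, 0)ᵀ = 0. ✓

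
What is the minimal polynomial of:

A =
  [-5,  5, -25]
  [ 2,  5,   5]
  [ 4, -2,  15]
x^3 - 15*x^2 + 75*x - 125

The characteristic polynomial is χ_A(x) = (x - 5)^3, so the eigenvalues are known. The minimal polynomial is
  m_A(x) = Π_λ (x − λ)^{k_λ}
where k_λ is the size of the *largest* Jordan block for λ (equivalently, the smallest k with (A − λI)^k v = 0 for every generalised eigenvector v of λ).

  λ = 5: largest Jordan block has size 3, contributing (x − 5)^3

So m_A(x) = (x - 5)^3 = x^3 - 15*x^2 + 75*x - 125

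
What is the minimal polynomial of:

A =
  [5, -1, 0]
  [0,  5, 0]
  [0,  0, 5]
x^2 - 10*x + 25

The characteristic polynomial is χ_A(x) = (x - 5)^3, so the eigenvalues are known. The minimal polynomial is
  m_A(x) = Π_λ (x − λ)^{k_λ}
where k_λ is the size of the *largest* Jordan block for λ (equivalently, the smallest k with (A − λI)^k v = 0 for every generalised eigenvector v of λ).

  λ = 5: largest Jordan block has size 2, contributing (x − 5)^2

So m_A(x) = (x - 5)^2 = x^2 - 10*x + 25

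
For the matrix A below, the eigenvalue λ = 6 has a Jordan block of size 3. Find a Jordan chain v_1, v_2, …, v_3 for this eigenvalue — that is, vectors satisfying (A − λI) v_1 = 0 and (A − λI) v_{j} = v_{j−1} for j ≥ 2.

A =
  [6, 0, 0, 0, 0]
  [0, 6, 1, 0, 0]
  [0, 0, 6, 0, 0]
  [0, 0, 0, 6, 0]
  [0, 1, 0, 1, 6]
A Jordan chain for λ = 6 of length 3:
v_1 = (0, 0, 0, 0, 1)ᵀ
v_2 = (0, 1, 0, 0, 0)ᵀ
v_3 = (0, 0, 1, 0, 0)ᵀ

Let N = A − (6)·I. We want v_3 with N^3 v_3 = 0 but N^2 v_3 ≠ 0; then v_{j-1} := N · v_j for j = 3, …, 2.

Pick v_3 = (0, 0, 1, 0, 0)ᵀ.
Then v_2 = N · v_3 = (0, 1, 0, 0, 0)ᵀ.
Then v_1 = N · v_2 = (0, 0, 0, 0, 1)ᵀ.

Sanity check: (A − (6)·I) v_1 = (0, 0, 0, 0, 0)ᵀ = 0. ✓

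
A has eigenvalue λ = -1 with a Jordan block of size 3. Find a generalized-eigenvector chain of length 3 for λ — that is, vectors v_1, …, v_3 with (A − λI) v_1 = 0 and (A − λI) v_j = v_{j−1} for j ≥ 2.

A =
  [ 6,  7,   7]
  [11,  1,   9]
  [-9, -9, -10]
A Jordan chain for λ = -1 of length 3:
v_1 = (63, 18, -81)ᵀ
v_2 = (7, 11, -9)ᵀ
v_3 = (1, 0, 0)ᵀ

Let N = A − (-1)·I. We want v_3 with N^3 v_3 = 0 but N^2 v_3 ≠ 0; then v_{j-1} := N · v_j for j = 3, …, 2.

Pick v_3 = (1, 0, 0)ᵀ.
Then v_2 = N · v_3 = (7, 11, -9)ᵀ.
Then v_1 = N · v_2 = (63, 18, -81)ᵀ.

Sanity check: (A − (-1)·I) v_1 = (0, 0, 0)ᵀ = 0. ✓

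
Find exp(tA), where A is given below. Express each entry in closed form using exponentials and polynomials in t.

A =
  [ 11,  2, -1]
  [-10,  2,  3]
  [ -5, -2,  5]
e^{tA} =
  [5*t^2*exp(6*t) + 5*t*exp(6*t) + exp(6*t), 2*t^2*exp(6*t) + 2*t*exp(6*t), t^2*exp(6*t) - t*exp(6*t)]
  [-25*t^2*exp(6*t)/2 - 10*t*exp(6*t), -5*t^2*exp(6*t) - 4*t*exp(6*t) + exp(6*t), -5*t^2*exp(6*t)/2 + 3*t*exp(6*t)]
  [-5*t*exp(6*t), -2*t*exp(6*t), -t*exp(6*t) + exp(6*t)]

Strategy: write A = P · J · P⁻¹ where J is a Jordan canonical form, so e^{tA} = P · e^{tJ} · P⁻¹, and e^{tJ} can be computed block-by-block.

A has Jordan form
J =
  [6, 1, 0]
  [0, 6, 1]
  [0, 0, 6]
(up to reordering of blocks).

Per-block formulas:
  For a 3×3 Jordan block J_3(6): exp(t · J_3(6)) = e^(6t)·(I + t·N + (t^2/2)·N^2), where N is the 3×3 nilpotent shift.

After assembling e^{tJ} and conjugating by P, we get:

e^{tA} =
  [5*t^2*exp(6*t) + 5*t*exp(6*t) + exp(6*t), 2*t^2*exp(6*t) + 2*t*exp(6*t), t^2*exp(6*t) - t*exp(6*t)]
  [-25*t^2*exp(6*t)/2 - 10*t*exp(6*t), -5*t^2*exp(6*t) - 4*t*exp(6*t) + exp(6*t), -5*t^2*exp(6*t)/2 + 3*t*exp(6*t)]
  [-5*t*exp(6*t), -2*t*exp(6*t), -t*exp(6*t) + exp(6*t)]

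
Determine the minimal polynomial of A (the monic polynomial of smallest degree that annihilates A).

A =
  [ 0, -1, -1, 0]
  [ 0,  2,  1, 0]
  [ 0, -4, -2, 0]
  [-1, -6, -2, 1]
x^4 - x^3

The characteristic polynomial is χ_A(x) = x^3*(x - 1), so the eigenvalues are known. The minimal polynomial is
  m_A(x) = Π_λ (x − λ)^{k_λ}
where k_λ is the size of the *largest* Jordan block for λ (equivalently, the smallest k with (A − λI)^k v = 0 for every generalised eigenvector v of λ).

  λ = 0: largest Jordan block has size 3, contributing (x − 0)^3
  λ = 1: largest Jordan block has size 1, contributing (x − 1)

So m_A(x) = x^3*(x - 1) = x^4 - x^3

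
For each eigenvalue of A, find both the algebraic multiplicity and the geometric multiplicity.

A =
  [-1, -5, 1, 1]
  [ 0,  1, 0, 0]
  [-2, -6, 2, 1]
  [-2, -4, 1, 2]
λ = 1: alg = 4, geom = 2

Step 1 — factor the characteristic polynomial to read off the algebraic multiplicities:
  χ_A(x) = (x - 1)^4

Step 2 — compute geometric multiplicities via the rank-nullity identity g(λ) = n − rank(A − λI):
  rank(A − (1)·I) = 2, so dim ker(A − (1)·I) = n − 2 = 2

Summary:
  λ = 1: algebraic multiplicity = 4, geometric multiplicity = 2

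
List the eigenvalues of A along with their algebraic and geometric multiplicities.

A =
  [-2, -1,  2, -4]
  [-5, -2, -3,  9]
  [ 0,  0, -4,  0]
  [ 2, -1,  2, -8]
λ = -4: alg = 4, geom = 2

Step 1 — factor the characteristic polynomial to read off the algebraic multiplicities:
  χ_A(x) = (x + 4)^4

Step 2 — compute geometric multiplicities via the rank-nullity identity g(λ) = n − rank(A − λI):
  rank(A − (-4)·I) = 2, so dim ker(A − (-4)·I) = n − 2 = 2

Summary:
  λ = -4: algebraic multiplicity = 4, geometric multiplicity = 2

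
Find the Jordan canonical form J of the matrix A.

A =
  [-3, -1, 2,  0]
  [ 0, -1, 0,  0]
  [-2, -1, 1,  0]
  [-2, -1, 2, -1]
J_2(-1) ⊕ J_1(-1) ⊕ J_1(-1)

The characteristic polynomial is
  det(x·I − A) = x^4 + 4*x^3 + 6*x^2 + 4*x + 1 = (x + 1)^4

Eigenvalues and multiplicities (the geometric multiplicity of λ is n − rank(A − λI), which equals the number of Jordan blocks for λ):
  λ = -1: algebraic multiplicity = 4, geometric multiplicity = 3

Determining the block sizes for each eigenvalue:
  λ = -1: 3 blocks summing to 4 forces exactly one block of size 2 and the rest size 1 → block sizes [2, 1, 1]

Assembling the blocks gives a Jordan form
J =
  [-1,  1,  0,  0]
  [ 0, -1,  0,  0]
  [ 0,  0, -1,  0]
  [ 0,  0,  0, -1]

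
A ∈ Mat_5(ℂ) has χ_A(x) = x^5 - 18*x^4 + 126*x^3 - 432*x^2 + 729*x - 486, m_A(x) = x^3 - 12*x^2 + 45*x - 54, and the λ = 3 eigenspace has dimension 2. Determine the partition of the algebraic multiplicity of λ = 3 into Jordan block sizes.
Block sizes for λ = 3: [2, 2]

Step 1 — from the characteristic polynomial, algebraic multiplicity of λ = 3 is 4. From dim ker(A − (3)·I) = 2, there are exactly 2 Jordan blocks for λ = 3.
Step 2 — from the minimal polynomial, the factor (x − 3)^2 tells us the largest block for λ = 3 has size 2.
Step 3 — with total size 4, 2 blocks, and largest block 2, the block sizes (in nonincreasing order) are [2, 2].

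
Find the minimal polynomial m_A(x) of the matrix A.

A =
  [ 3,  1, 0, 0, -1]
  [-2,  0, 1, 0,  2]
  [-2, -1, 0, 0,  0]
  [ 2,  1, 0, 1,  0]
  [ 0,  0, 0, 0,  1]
x^3 - 3*x^2 + 3*x - 1

The characteristic polynomial is χ_A(x) = (x - 1)^5, so the eigenvalues are known. The minimal polynomial is
  m_A(x) = Π_λ (x − λ)^{k_λ}
where k_λ is the size of the *largest* Jordan block for λ (equivalently, the smallest k with (A − λI)^k v = 0 for every generalised eigenvector v of λ).

  λ = 1: largest Jordan block has size 3, contributing (x − 1)^3

So m_A(x) = (x - 1)^3 = x^3 - 3*x^2 + 3*x - 1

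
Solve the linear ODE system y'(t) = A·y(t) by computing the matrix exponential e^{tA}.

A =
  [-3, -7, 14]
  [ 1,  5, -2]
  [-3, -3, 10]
e^{tA} =
  [-7*t*exp(4*t) + exp(4*t), -7*t*exp(4*t), 14*t*exp(4*t)]
  [t*exp(4*t), t*exp(4*t) + exp(4*t), -2*t*exp(4*t)]
  [-3*t*exp(4*t), -3*t*exp(4*t), 6*t*exp(4*t) + exp(4*t)]

Strategy: write A = P · J · P⁻¹ where J is a Jordan canonical form, so e^{tA} = P · e^{tJ} · P⁻¹, and e^{tJ} can be computed block-by-block.

A has Jordan form
J =
  [4, 1, 0]
  [0, 4, 0]
  [0, 0, 4]
(up to reordering of blocks).

Per-block formulas:
  For a 2×2 Jordan block J_2(4): exp(t · J_2(4)) = e^(4t)·(I + t·N), where N is the 2×2 nilpotent shift.
  For a 1×1 block at λ = 4: exp(t · [4]) = [e^(4t)].

After assembling e^{tJ} and conjugating by P, we get:

e^{tA} =
  [-7*t*exp(4*t) + exp(4*t), -7*t*exp(4*t), 14*t*exp(4*t)]
  [t*exp(4*t), t*exp(4*t) + exp(4*t), -2*t*exp(4*t)]
  [-3*t*exp(4*t), -3*t*exp(4*t), 6*t*exp(4*t) + exp(4*t)]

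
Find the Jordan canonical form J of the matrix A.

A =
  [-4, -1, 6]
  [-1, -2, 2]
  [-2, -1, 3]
J_3(-1)

The characteristic polynomial is
  det(x·I − A) = x^3 + 3*x^2 + 3*x + 1 = (x + 1)^3

Eigenvalues and multiplicities (the geometric multiplicity of λ is n − rank(A − λI), which equals the number of Jordan blocks for λ):
  λ = -1: algebraic multiplicity = 3, geometric multiplicity = 1

Determining the block sizes for each eigenvalue:
  λ = -1: one block (gm = 1), so the single block has size am = 3 → block sizes [3]

Assembling the blocks gives a Jordan form
J =
  [-1,  1,  0]
  [ 0, -1,  1]
  [ 0,  0, -1]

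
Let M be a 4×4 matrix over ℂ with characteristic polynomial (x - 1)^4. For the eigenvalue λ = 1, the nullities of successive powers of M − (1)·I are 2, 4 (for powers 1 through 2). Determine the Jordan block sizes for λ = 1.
Block sizes for λ = 1: [2, 2]

From the dimensions of kernels of powers, the number of Jordan blocks of size at least j is d_j − d_{j−1} where d_j = dim ker(N^j) (with d_0 = 0). Computing the differences gives [2, 2].
The number of blocks of size exactly k is (#blocks of size ≥ k) − (#blocks of size ≥ k + 1), so the partition is: 2 block(s) of size 2.
In nonincreasing order the block sizes are [2, 2].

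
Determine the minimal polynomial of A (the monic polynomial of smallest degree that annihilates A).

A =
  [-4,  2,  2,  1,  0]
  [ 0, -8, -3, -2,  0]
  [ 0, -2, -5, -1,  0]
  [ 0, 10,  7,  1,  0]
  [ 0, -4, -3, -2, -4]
x^3 + 12*x^2 + 48*x + 64

The characteristic polynomial is χ_A(x) = (x + 4)^5, so the eigenvalues are known. The minimal polynomial is
  m_A(x) = Π_λ (x − λ)^{k_λ}
where k_λ is the size of the *largest* Jordan block for λ (equivalently, the smallest k with (A − λI)^k v = 0 for every generalised eigenvector v of λ).

  λ = -4: largest Jordan block has size 3, contributing (x + 4)^3

So m_A(x) = (x + 4)^3 = x^3 + 12*x^2 + 48*x + 64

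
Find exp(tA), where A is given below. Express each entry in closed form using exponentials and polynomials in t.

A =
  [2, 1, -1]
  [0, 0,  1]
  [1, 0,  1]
e^{tA} =
  [t*exp(t) + exp(t), t*exp(t), -t*exp(t)]
  [t^2*exp(t)/2, t^2*exp(t)/2 - t*exp(t) + exp(t), -t^2*exp(t)/2 + t*exp(t)]
  [t^2*exp(t)/2 + t*exp(t), t^2*exp(t)/2, -t^2*exp(t)/2 + exp(t)]

Strategy: write A = P · J · P⁻¹ where J is a Jordan canonical form, so e^{tA} = P · e^{tJ} · P⁻¹, and e^{tJ} can be computed block-by-block.

A has Jordan form
J =
  [1, 1, 0]
  [0, 1, 1]
  [0, 0, 1]
(up to reordering of blocks).

Per-block formulas:
  For a 3×3 Jordan block J_3(1): exp(t · J_3(1)) = e^(1t)·(I + t·N + (t^2/2)·N^2), where N is the 3×3 nilpotent shift.

After assembling e^{tJ} and conjugating by P, we get:

e^{tA} =
  [t*exp(t) + exp(t), t*exp(t), -t*exp(t)]
  [t^2*exp(t)/2, t^2*exp(t)/2 - t*exp(t) + exp(t), -t^2*exp(t)/2 + t*exp(t)]
  [t^2*exp(t)/2 + t*exp(t), t^2*exp(t)/2, -t^2*exp(t)/2 + exp(t)]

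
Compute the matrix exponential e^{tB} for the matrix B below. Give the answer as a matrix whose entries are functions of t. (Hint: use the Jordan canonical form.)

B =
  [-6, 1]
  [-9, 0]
e^{tB} =
  [-3*t*exp(-3*t) + exp(-3*t), t*exp(-3*t)]
  [-9*t*exp(-3*t), 3*t*exp(-3*t) + exp(-3*t)]

Strategy: write B = P · J · P⁻¹ where J is a Jordan canonical form, so e^{tB} = P · e^{tJ} · P⁻¹, and e^{tJ} can be computed block-by-block.

B has Jordan form
J =
  [-3,  1]
  [ 0, -3]
(up to reordering of blocks).

Per-block formulas:
  For a 2×2 Jordan block J_2(-3): exp(t · J_2(-3)) = e^(-3t)·(I + t·N), where N is the 2×2 nilpotent shift.

After assembling e^{tJ} and conjugating by P, we get:

e^{tB} =
  [-3*t*exp(-3*t) + exp(-3*t), t*exp(-3*t)]
  [-9*t*exp(-3*t), 3*t*exp(-3*t) + exp(-3*t)]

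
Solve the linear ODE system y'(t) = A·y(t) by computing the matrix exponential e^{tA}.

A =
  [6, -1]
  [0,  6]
e^{tA} =
  [exp(6*t), -t*exp(6*t)]
  [0, exp(6*t)]

Strategy: write A = P · J · P⁻¹ where J is a Jordan canonical form, so e^{tA} = P · e^{tJ} · P⁻¹, and e^{tJ} can be computed block-by-block.

A has Jordan form
J =
  [6, 1]
  [0, 6]
(up to reordering of blocks).

Per-block formulas:
  For a 2×2 Jordan block J_2(6): exp(t · J_2(6)) = e^(6t)·(I + t·N), where N is the 2×2 nilpotent shift.

After assembling e^{tJ} and conjugating by P, we get:

e^{tA} =
  [exp(6*t), -t*exp(6*t)]
  [0, exp(6*t)]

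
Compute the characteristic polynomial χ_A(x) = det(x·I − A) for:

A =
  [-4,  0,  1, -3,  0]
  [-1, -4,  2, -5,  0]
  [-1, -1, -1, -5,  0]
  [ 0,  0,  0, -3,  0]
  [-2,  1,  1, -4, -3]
x^5 + 15*x^4 + 90*x^3 + 270*x^2 + 405*x + 243

Expanding det(x·I − A) (e.g. by cofactor expansion or by noting that A is similar to its Jordan form J, which has the same characteristic polynomial as A) gives
  χ_A(x) = x^5 + 15*x^4 + 90*x^3 + 270*x^2 + 405*x + 243
which factors as (x + 3)^5. The eigenvalues (with algebraic multiplicities) are λ = -3 with multiplicity 5.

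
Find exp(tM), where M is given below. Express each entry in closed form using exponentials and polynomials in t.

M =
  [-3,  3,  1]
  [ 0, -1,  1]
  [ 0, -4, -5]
e^{tM} =
  [exp(-3*t), t^2*exp(-3*t) + 3*t*exp(-3*t), t^2*exp(-3*t)/2 + t*exp(-3*t)]
  [0, 2*t*exp(-3*t) + exp(-3*t), t*exp(-3*t)]
  [0, -4*t*exp(-3*t), -2*t*exp(-3*t) + exp(-3*t)]

Strategy: write M = P · J · P⁻¹ where J is a Jordan canonical form, so e^{tM} = P · e^{tJ} · P⁻¹, and e^{tJ} can be computed block-by-block.

M has Jordan form
J =
  [-3,  1,  0]
  [ 0, -3,  1]
  [ 0,  0, -3]
(up to reordering of blocks).

Per-block formulas:
  For a 3×3 Jordan block J_3(-3): exp(t · J_3(-3)) = e^(-3t)·(I + t·N + (t^2/2)·N^2), where N is the 3×3 nilpotent shift.

After assembling e^{tJ} and conjugating by P, we get:

e^{tM} =
  [exp(-3*t), t^2*exp(-3*t) + 3*t*exp(-3*t), t^2*exp(-3*t)/2 + t*exp(-3*t)]
  [0, 2*t*exp(-3*t) + exp(-3*t), t*exp(-3*t)]
  [0, -4*t*exp(-3*t), -2*t*exp(-3*t) + exp(-3*t)]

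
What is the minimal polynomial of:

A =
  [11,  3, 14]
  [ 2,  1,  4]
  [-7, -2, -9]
x^3 - 3*x^2 + 3*x - 1

The characteristic polynomial is χ_A(x) = (x - 1)^3, so the eigenvalues are known. The minimal polynomial is
  m_A(x) = Π_λ (x − λ)^{k_λ}
where k_λ is the size of the *largest* Jordan block for λ (equivalently, the smallest k with (A − λI)^k v = 0 for every generalised eigenvector v of λ).

  λ = 1: largest Jordan block has size 3, contributing (x − 1)^3

So m_A(x) = (x - 1)^3 = x^3 - 3*x^2 + 3*x - 1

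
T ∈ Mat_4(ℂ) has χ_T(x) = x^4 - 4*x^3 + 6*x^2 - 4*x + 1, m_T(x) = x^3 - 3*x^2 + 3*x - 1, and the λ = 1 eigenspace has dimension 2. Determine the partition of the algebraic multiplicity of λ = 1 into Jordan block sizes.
Block sizes for λ = 1: [3, 1]

Step 1 — from the characteristic polynomial, algebraic multiplicity of λ = 1 is 4. From dim ker(T − (1)·I) = 2, there are exactly 2 Jordan blocks for λ = 1.
Step 2 — from the minimal polynomial, the factor (x − 1)^3 tells us the largest block for λ = 1 has size 3.
Step 3 — with total size 4, 2 blocks, and largest block 3, the block sizes (in nonincreasing order) are [3, 1].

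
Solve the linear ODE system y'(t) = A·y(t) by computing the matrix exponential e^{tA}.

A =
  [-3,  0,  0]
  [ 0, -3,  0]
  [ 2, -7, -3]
e^{tA} =
  [exp(-3*t), 0, 0]
  [0, exp(-3*t), 0]
  [2*t*exp(-3*t), -7*t*exp(-3*t), exp(-3*t)]

Strategy: write A = P · J · P⁻¹ where J is a Jordan canonical form, so e^{tA} = P · e^{tJ} · P⁻¹, and e^{tJ} can be computed block-by-block.

A has Jordan form
J =
  [-3,  1,  0]
  [ 0, -3,  0]
  [ 0,  0, -3]
(up to reordering of blocks).

Per-block formulas:
  For a 1×1 block at λ = -3: exp(t · [-3]) = [e^(-3t)].
  For a 2×2 Jordan block J_2(-3): exp(t · J_2(-3)) = e^(-3t)·(I + t·N), where N is the 2×2 nilpotent shift.

After assembling e^{tJ} and conjugating by P, we get:

e^{tA} =
  [exp(-3*t), 0, 0]
  [0, exp(-3*t), 0]
  [2*t*exp(-3*t), -7*t*exp(-3*t), exp(-3*t)]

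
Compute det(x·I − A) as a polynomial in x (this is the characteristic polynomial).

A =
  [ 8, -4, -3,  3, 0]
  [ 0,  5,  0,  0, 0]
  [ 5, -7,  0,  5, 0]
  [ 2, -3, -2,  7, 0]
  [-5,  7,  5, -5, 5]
x^5 - 25*x^4 + 250*x^3 - 1250*x^2 + 3125*x - 3125

Expanding det(x·I − A) (e.g. by cofactor expansion or by noting that A is similar to its Jordan form J, which has the same characteristic polynomial as A) gives
  χ_A(x) = x^5 - 25*x^4 + 250*x^3 - 1250*x^2 + 3125*x - 3125
which factors as (x - 5)^5. The eigenvalues (with algebraic multiplicities) are λ = 5 with multiplicity 5.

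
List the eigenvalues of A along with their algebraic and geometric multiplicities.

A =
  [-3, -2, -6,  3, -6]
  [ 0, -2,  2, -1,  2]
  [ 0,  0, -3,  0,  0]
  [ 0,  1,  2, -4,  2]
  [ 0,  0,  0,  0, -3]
λ = -3: alg = 5, geom = 3

Step 1 — factor the characteristic polynomial to read off the algebraic multiplicities:
  χ_A(x) = (x + 3)^5

Step 2 — compute geometric multiplicities via the rank-nullity identity g(λ) = n − rank(A − λI):
  rank(A − (-3)·I) = 2, so dim ker(A − (-3)·I) = n − 2 = 3

Summary:
  λ = -3: algebraic multiplicity = 5, geometric multiplicity = 3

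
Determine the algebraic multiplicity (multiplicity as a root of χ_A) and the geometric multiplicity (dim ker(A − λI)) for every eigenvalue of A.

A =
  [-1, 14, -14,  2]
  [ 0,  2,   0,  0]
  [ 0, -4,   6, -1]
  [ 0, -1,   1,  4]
λ = -1: alg = 1, geom = 1; λ = 2: alg = 1, geom = 1; λ = 5: alg = 2, geom = 1

Step 1 — factor the characteristic polynomial to read off the algebraic multiplicities:
  χ_A(x) = (x - 5)^2*(x - 2)*(x + 1)

Step 2 — compute geometric multiplicities via the rank-nullity identity g(λ) = n − rank(A − λI):
  rank(A − (-1)·I) = 3, so dim ker(A − (-1)·I) = n − 3 = 1
  rank(A − (2)·I) = 3, so dim ker(A − (2)·I) = n − 3 = 1
  rank(A − (5)·I) = 3, so dim ker(A − (5)·I) = n − 3 = 1

Summary:
  λ = -1: algebraic multiplicity = 1, geometric multiplicity = 1
  λ = 2: algebraic multiplicity = 1, geometric multiplicity = 1
  λ = 5: algebraic multiplicity = 2, geometric multiplicity = 1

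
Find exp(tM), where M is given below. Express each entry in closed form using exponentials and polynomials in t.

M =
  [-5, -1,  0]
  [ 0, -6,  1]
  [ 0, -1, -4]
e^{tM} =
  [exp(-5*t), t^2*exp(-5*t)/2 - t*exp(-5*t), -t^2*exp(-5*t)/2]
  [0, -t*exp(-5*t) + exp(-5*t), t*exp(-5*t)]
  [0, -t*exp(-5*t), t*exp(-5*t) + exp(-5*t)]

Strategy: write M = P · J · P⁻¹ where J is a Jordan canonical form, so e^{tM} = P · e^{tJ} · P⁻¹, and e^{tJ} can be computed block-by-block.

M has Jordan form
J =
  [-5,  1,  0]
  [ 0, -5,  1]
  [ 0,  0, -5]
(up to reordering of blocks).

Per-block formulas:
  For a 3×3 Jordan block J_3(-5): exp(t · J_3(-5)) = e^(-5t)·(I + t·N + (t^2/2)·N^2), where N is the 3×3 nilpotent shift.

After assembling e^{tJ} and conjugating by P, we get:

e^{tM} =
  [exp(-5*t), t^2*exp(-5*t)/2 - t*exp(-5*t), -t^2*exp(-5*t)/2]
  [0, -t*exp(-5*t) + exp(-5*t), t*exp(-5*t)]
  [0, -t*exp(-5*t), t*exp(-5*t) + exp(-5*t)]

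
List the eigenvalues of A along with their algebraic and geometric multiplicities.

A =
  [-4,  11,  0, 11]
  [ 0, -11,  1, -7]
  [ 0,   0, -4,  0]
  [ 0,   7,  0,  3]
λ = -4: alg = 4, geom = 2

Step 1 — factor the characteristic polynomial to read off the algebraic multiplicities:
  χ_A(x) = (x + 4)^4

Step 2 — compute geometric multiplicities via the rank-nullity identity g(λ) = n − rank(A − λI):
  rank(A − (-4)·I) = 2, so dim ker(A − (-4)·I) = n − 2 = 2

Summary:
  λ = -4: algebraic multiplicity = 4, geometric multiplicity = 2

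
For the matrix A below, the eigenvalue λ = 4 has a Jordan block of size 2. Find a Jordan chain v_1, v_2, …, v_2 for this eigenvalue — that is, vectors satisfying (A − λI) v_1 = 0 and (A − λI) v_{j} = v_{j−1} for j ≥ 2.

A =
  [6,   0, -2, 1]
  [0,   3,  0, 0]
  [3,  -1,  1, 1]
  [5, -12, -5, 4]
A Jordan chain for λ = 4 of length 2:
v_1 = (1, 0, 1, 0)ᵀ
v_2 = (0, 0, 0, 1)ᵀ

Let N = A − (4)·I. We want v_2 with N^2 v_2 = 0 but N^1 v_2 ≠ 0; then v_{j-1} := N · v_j for j = 2, …, 2.

Pick v_2 = (0, 0, 0, 1)ᵀ.
Then v_1 = N · v_2 = (1, 0, 1, 0)ᵀ.

Sanity check: (A − (4)·I) v_1 = (0, 0, 0, 0)ᵀ = 0. ✓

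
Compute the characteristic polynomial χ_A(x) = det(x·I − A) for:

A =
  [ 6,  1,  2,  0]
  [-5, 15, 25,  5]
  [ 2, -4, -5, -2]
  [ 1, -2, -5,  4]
x^4 - 20*x^3 + 150*x^2 - 500*x + 625

Expanding det(x·I − A) (e.g. by cofactor expansion or by noting that A is similar to its Jordan form J, which has the same characteristic polynomial as A) gives
  χ_A(x) = x^4 - 20*x^3 + 150*x^2 - 500*x + 625
which factors as (x - 5)^4. The eigenvalues (with algebraic multiplicities) are λ = 5 with multiplicity 4.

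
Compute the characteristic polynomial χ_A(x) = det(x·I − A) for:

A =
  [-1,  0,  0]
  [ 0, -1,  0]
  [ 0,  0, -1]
x^3 + 3*x^2 + 3*x + 1

Expanding det(x·I − A) (e.g. by cofactor expansion or by noting that A is similar to its Jordan form J, which has the same characteristic polynomial as A) gives
  χ_A(x) = x^3 + 3*x^2 + 3*x + 1
which factors as (x + 1)^3. The eigenvalues (with algebraic multiplicities) are λ = -1 with multiplicity 3.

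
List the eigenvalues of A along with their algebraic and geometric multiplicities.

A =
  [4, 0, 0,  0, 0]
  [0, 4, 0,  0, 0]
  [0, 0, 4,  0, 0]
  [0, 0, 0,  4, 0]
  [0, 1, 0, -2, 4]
λ = 4: alg = 5, geom = 4

Step 1 — factor the characteristic polynomial to read off the algebraic multiplicities:
  χ_A(x) = (x - 4)^5

Step 2 — compute geometric multiplicities via the rank-nullity identity g(λ) = n − rank(A − λI):
  rank(A − (4)·I) = 1, so dim ker(A − (4)·I) = n − 1 = 4

Summary:
  λ = 4: algebraic multiplicity = 5, geometric multiplicity = 4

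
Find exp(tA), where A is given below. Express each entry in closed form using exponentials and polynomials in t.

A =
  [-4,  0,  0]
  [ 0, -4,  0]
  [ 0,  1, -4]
e^{tA} =
  [exp(-4*t), 0, 0]
  [0, exp(-4*t), 0]
  [0, t*exp(-4*t), exp(-4*t)]

Strategy: write A = P · J · P⁻¹ where J is a Jordan canonical form, so e^{tA} = P · e^{tJ} · P⁻¹, and e^{tJ} can be computed block-by-block.

A has Jordan form
J =
  [-4,  1,  0]
  [ 0, -4,  0]
  [ 0,  0, -4]
(up to reordering of blocks).

Per-block formulas:
  For a 2×2 Jordan block J_2(-4): exp(t · J_2(-4)) = e^(-4t)·(I + t·N), where N is the 2×2 nilpotent shift.
  For a 1×1 block at λ = -4: exp(t · [-4]) = [e^(-4t)].

After assembling e^{tJ} and conjugating by P, we get:

e^{tA} =
  [exp(-4*t), 0, 0]
  [0, exp(-4*t), 0]
  [0, t*exp(-4*t), exp(-4*t)]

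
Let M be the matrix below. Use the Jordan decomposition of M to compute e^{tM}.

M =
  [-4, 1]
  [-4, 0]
e^{tM} =
  [-2*t*exp(-2*t) + exp(-2*t), t*exp(-2*t)]
  [-4*t*exp(-2*t), 2*t*exp(-2*t) + exp(-2*t)]

Strategy: write M = P · J · P⁻¹ where J is a Jordan canonical form, so e^{tM} = P · e^{tJ} · P⁻¹, and e^{tJ} can be computed block-by-block.

M has Jordan form
J =
  [-2,  1]
  [ 0, -2]
(up to reordering of blocks).

Per-block formulas:
  For a 2×2 Jordan block J_2(-2): exp(t · J_2(-2)) = e^(-2t)·(I + t·N), where N is the 2×2 nilpotent shift.

After assembling e^{tJ} and conjugating by P, we get:

e^{tM} =
  [-2*t*exp(-2*t) + exp(-2*t), t*exp(-2*t)]
  [-4*t*exp(-2*t), 2*t*exp(-2*t) + exp(-2*t)]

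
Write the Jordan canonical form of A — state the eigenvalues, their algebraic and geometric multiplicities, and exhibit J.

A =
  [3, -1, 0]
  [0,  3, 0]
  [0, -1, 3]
J_2(3) ⊕ J_1(3)

The characteristic polynomial is
  det(x·I − A) = x^3 - 9*x^2 + 27*x - 27 = (x - 3)^3

Eigenvalues and multiplicities (the geometric multiplicity of λ is n − rank(A − λI), which equals the number of Jordan blocks for λ):
  λ = 3: algebraic multiplicity = 3, geometric multiplicity = 2

Determining the block sizes for each eigenvalue:
  λ = 3: 2 blocks summing to 3 forces exactly one block of size 2 and the rest size 1 → block sizes [2, 1]

Assembling the blocks gives a Jordan form
J =
  [3, 1, 0]
  [0, 3, 0]
  [0, 0, 3]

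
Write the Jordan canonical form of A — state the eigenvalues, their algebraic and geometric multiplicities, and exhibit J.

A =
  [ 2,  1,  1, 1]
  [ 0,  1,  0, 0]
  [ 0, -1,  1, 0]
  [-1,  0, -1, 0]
J_2(1) ⊕ J_2(1)

The characteristic polynomial is
  det(x·I − A) = x^4 - 4*x^3 + 6*x^2 - 4*x + 1 = (x - 1)^4

Eigenvalues and multiplicities (the geometric multiplicity of λ is n − rank(A − λI), which equals the number of Jordan blocks for λ):
  λ = 1: algebraic multiplicity = 4, geometric multiplicity = 2

Determining the block sizes for each eigenvalue:
  λ = 1: with am = 4 and gm = 2, the partition is not yet determined (e.g. several partitions of 4 into 2 parts exist). Let N = A − (1)·I. Computing rank(N^1) = 2, rank(N^2) = 0; the number of blocks of size ≥ j is rank(N^{j−1}) − rank(N^j), giving [2, 2]. So we have 2 block(s) of size 2 → block sizes [2, 2]

Assembling the blocks gives a Jordan form
J =
  [1, 1, 0, 0]
  [0, 1, 0, 0]
  [0, 0, 1, 1]
  [0, 0, 0, 1]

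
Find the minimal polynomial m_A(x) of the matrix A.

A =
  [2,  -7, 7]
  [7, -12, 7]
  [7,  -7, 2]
x^2 + 3*x - 10

The characteristic polynomial is χ_A(x) = (x - 2)*(x + 5)^2, so the eigenvalues are known. The minimal polynomial is
  m_A(x) = Π_λ (x − λ)^{k_λ}
where k_λ is the size of the *largest* Jordan block for λ (equivalently, the smallest k with (A − λI)^k v = 0 for every generalised eigenvector v of λ).

  λ = -5: largest Jordan block has size 1, contributing (x + 5)
  λ = 2: largest Jordan block has size 1, contributing (x − 2)

So m_A(x) = (x - 2)*(x + 5) = x^2 + 3*x - 10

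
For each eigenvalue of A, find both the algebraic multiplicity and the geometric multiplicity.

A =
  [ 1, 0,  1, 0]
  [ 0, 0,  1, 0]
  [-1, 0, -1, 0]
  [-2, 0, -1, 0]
λ = 0: alg = 4, geom = 2

Step 1 — factor the characteristic polynomial to read off the algebraic multiplicities:
  χ_A(x) = x^4

Step 2 — compute geometric multiplicities via the rank-nullity identity g(λ) = n − rank(A − λI):
  rank(A − (0)·I) = 2, so dim ker(A − (0)·I) = n − 2 = 2

Summary:
  λ = 0: algebraic multiplicity = 4, geometric multiplicity = 2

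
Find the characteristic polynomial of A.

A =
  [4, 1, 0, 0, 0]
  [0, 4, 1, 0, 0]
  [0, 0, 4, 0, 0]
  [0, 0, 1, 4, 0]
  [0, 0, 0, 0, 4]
x^5 - 20*x^4 + 160*x^3 - 640*x^2 + 1280*x - 1024

Expanding det(x·I − A) (e.g. by cofactor expansion or by noting that A is similar to its Jordan form J, which has the same characteristic polynomial as A) gives
  χ_A(x) = x^5 - 20*x^4 + 160*x^3 - 640*x^2 + 1280*x - 1024
which factors as (x - 4)^5. The eigenvalues (with algebraic multiplicities) are λ = 4 with multiplicity 5.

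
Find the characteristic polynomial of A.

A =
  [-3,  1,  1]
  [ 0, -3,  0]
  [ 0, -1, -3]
x^3 + 9*x^2 + 27*x + 27

Expanding det(x·I − A) (e.g. by cofactor expansion or by noting that A is similar to its Jordan form J, which has the same characteristic polynomial as A) gives
  χ_A(x) = x^3 + 9*x^2 + 27*x + 27
which factors as (x + 3)^3. The eigenvalues (with algebraic multiplicities) are λ = -3 with multiplicity 3.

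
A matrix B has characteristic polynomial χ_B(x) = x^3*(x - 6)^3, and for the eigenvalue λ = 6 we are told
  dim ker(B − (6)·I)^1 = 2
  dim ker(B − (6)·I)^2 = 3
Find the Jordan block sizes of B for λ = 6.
Block sizes for λ = 6: [2, 1]

From the dimensions of kernels of powers, the number of Jordan blocks of size at least j is d_j − d_{j−1} where d_j = dim ker(N^j) (with d_0 = 0). Computing the differences gives [2, 1].
The number of blocks of size exactly k is (#blocks of size ≥ k) − (#blocks of size ≥ k + 1), so the partition is: 1 block(s) of size 1, 1 block(s) of size 2.
In nonincreasing order the block sizes are [2, 1].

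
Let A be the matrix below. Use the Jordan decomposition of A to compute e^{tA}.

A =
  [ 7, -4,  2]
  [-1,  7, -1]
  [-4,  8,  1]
e^{tA} =
  [2*t*exp(5*t) + exp(5*t), -4*t*exp(5*t), 2*t*exp(5*t)]
  [-t*exp(5*t), 2*t*exp(5*t) + exp(5*t), -t*exp(5*t)]
  [-4*t*exp(5*t), 8*t*exp(5*t), -4*t*exp(5*t) + exp(5*t)]

Strategy: write A = P · J · P⁻¹ where J is a Jordan canonical form, so e^{tA} = P · e^{tJ} · P⁻¹, and e^{tJ} can be computed block-by-block.

A has Jordan form
J =
  [5, 1, 0]
  [0, 5, 0]
  [0, 0, 5]
(up to reordering of blocks).

Per-block formulas:
  For a 2×2 Jordan block J_2(5): exp(t · J_2(5)) = e^(5t)·(I + t·N), where N is the 2×2 nilpotent shift.
  For a 1×1 block at λ = 5: exp(t · [5]) = [e^(5t)].

After assembling e^{tJ} and conjugating by P, we get:

e^{tA} =
  [2*t*exp(5*t) + exp(5*t), -4*t*exp(5*t), 2*t*exp(5*t)]
  [-t*exp(5*t), 2*t*exp(5*t) + exp(5*t), -t*exp(5*t)]
  [-4*t*exp(5*t), 8*t*exp(5*t), -4*t*exp(5*t) + exp(5*t)]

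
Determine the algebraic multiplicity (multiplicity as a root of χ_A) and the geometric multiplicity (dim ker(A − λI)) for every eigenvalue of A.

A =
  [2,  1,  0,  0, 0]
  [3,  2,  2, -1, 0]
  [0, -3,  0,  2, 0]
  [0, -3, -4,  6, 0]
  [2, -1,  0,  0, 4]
λ = 2: alg = 3, geom = 1; λ = 4: alg = 2, geom = 2

Step 1 — factor the characteristic polynomial to read off the algebraic multiplicities:
  χ_A(x) = (x - 4)^2*(x - 2)^3

Step 2 — compute geometric multiplicities via the rank-nullity identity g(λ) = n − rank(A − λI):
  rank(A − (2)·I) = 4, so dim ker(A − (2)·I) = n − 4 = 1
  rank(A − (4)·I) = 3, so dim ker(A − (4)·I) = n − 3 = 2

Summary:
  λ = 2: algebraic multiplicity = 3, geometric multiplicity = 1
  λ = 4: algebraic multiplicity = 2, geometric multiplicity = 2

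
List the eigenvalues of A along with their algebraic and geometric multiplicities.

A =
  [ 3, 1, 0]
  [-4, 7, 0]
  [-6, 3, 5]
λ = 5: alg = 3, geom = 2

Step 1 — factor the characteristic polynomial to read off the algebraic multiplicities:
  χ_A(x) = (x - 5)^3

Step 2 — compute geometric multiplicities via the rank-nullity identity g(λ) = n − rank(A − λI):
  rank(A − (5)·I) = 1, so dim ker(A − (5)·I) = n − 1 = 2

Summary:
  λ = 5: algebraic multiplicity = 3, geometric multiplicity = 2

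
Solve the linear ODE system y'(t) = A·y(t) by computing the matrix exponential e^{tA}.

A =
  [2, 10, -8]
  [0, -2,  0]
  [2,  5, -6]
e^{tA} =
  [4*t*exp(-2*t) + exp(-2*t), 10*t*exp(-2*t), -8*t*exp(-2*t)]
  [0, exp(-2*t), 0]
  [2*t*exp(-2*t), 5*t*exp(-2*t), -4*t*exp(-2*t) + exp(-2*t)]

Strategy: write A = P · J · P⁻¹ where J is a Jordan canonical form, so e^{tA} = P · e^{tJ} · P⁻¹, and e^{tJ} can be computed block-by-block.

A has Jordan form
J =
  [-2,  1,  0]
  [ 0, -2,  0]
  [ 0,  0, -2]
(up to reordering of blocks).

Per-block formulas:
  For a 2×2 Jordan block J_2(-2): exp(t · J_2(-2)) = e^(-2t)·(I + t·N), where N is the 2×2 nilpotent shift.
  For a 1×1 block at λ = -2: exp(t · [-2]) = [e^(-2t)].

After assembling e^{tJ} and conjugating by P, we get:

e^{tA} =
  [4*t*exp(-2*t) + exp(-2*t), 10*t*exp(-2*t), -8*t*exp(-2*t)]
  [0, exp(-2*t), 0]
  [2*t*exp(-2*t), 5*t*exp(-2*t), -4*t*exp(-2*t) + exp(-2*t)]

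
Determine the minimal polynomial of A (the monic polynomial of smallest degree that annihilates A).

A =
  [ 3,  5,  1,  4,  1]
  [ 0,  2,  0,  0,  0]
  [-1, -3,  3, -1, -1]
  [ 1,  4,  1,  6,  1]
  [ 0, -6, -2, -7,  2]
x^5 - 16*x^4 + 100*x^3 - 304*x^2 + 448*x - 256

The characteristic polynomial is χ_A(x) = (x - 4)^3*(x - 2)^2, so the eigenvalues are known. The minimal polynomial is
  m_A(x) = Π_λ (x − λ)^{k_λ}
where k_λ is the size of the *largest* Jordan block for λ (equivalently, the smallest k with (A − λI)^k v = 0 for every generalised eigenvector v of λ).

  λ = 2: largest Jordan block has size 2, contributing (x − 2)^2
  λ = 4: largest Jordan block has size 3, contributing (x − 4)^3

So m_A(x) = (x - 4)^3*(x - 2)^2 = x^5 - 16*x^4 + 100*x^3 - 304*x^2 + 448*x - 256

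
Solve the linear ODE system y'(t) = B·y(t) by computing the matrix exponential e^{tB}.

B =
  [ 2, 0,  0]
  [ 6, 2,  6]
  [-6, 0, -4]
e^{tB} =
  [exp(2*t), 0, 0]
  [exp(2*t) - exp(-4*t), exp(2*t), exp(2*t) - exp(-4*t)]
  [-exp(2*t) + exp(-4*t), 0, exp(-4*t)]

Strategy: write B = P · J · P⁻¹ where J is a Jordan canonical form, so e^{tB} = P · e^{tJ} · P⁻¹, and e^{tJ} can be computed block-by-block.

B has Jordan form
J =
  [-4, 0, 0]
  [ 0, 2, 0]
  [ 0, 0, 2]
(up to reordering of blocks).

Per-block formulas:
  For a 1×1 block at λ = -4: exp(t · [-4]) = [e^(-4t)].
  For a 1×1 block at λ = 2: exp(t · [2]) = [e^(2t)].

After assembling e^{tJ} and conjugating by P, we get:

e^{tB} =
  [exp(2*t), 0, 0]
  [exp(2*t) - exp(-4*t), exp(2*t), exp(2*t) - exp(-4*t)]
  [-exp(2*t) + exp(-4*t), 0, exp(-4*t)]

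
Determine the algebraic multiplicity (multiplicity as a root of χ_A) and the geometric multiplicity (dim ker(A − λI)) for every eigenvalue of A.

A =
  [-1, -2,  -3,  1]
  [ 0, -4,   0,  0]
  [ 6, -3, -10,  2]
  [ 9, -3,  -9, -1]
λ = -4: alg = 4, geom = 2

Step 1 — factor the characteristic polynomial to read off the algebraic multiplicities:
  χ_A(x) = (x + 4)^4

Step 2 — compute geometric multiplicities via the rank-nullity identity g(λ) = n − rank(A − λI):
  rank(A − (-4)·I) = 2, so dim ker(A − (-4)·I) = n − 2 = 2

Summary:
  λ = -4: algebraic multiplicity = 4, geometric multiplicity = 2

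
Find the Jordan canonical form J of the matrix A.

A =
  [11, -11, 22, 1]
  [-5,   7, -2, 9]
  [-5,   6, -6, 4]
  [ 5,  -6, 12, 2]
J_2(1) ⊕ J_1(6) ⊕ J_1(6)

The characteristic polynomial is
  det(x·I − A) = x^4 - 14*x^3 + 61*x^2 - 84*x + 36 = (x - 6)^2*(x - 1)^2

Eigenvalues and multiplicities (the geometric multiplicity of λ is n − rank(A − λI), which equals the number of Jordan blocks for λ):
  λ = 1: algebraic multiplicity = 2, geometric multiplicity = 1
  λ = 6: algebraic multiplicity = 2, geometric multiplicity = 2

Determining the block sizes for each eigenvalue:
  λ = 1: one block (gm = 1), so the single block has size am = 2 → block sizes [2]
  λ = 6: gm = am = 2, so every block has size 1 → block sizes [1, 1]

Assembling the blocks gives a Jordan form
J =
  [1, 1, 0, 0]
  [0, 1, 0, 0]
  [0, 0, 6, 0]
  [0, 0, 0, 6]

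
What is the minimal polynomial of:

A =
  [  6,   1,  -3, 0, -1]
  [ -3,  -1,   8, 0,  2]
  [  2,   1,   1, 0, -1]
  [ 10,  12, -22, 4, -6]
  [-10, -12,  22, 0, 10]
x^3 - 12*x^2 + 48*x - 64

The characteristic polynomial is χ_A(x) = (x - 4)^5, so the eigenvalues are known. The minimal polynomial is
  m_A(x) = Π_λ (x − λ)^{k_λ}
where k_λ is the size of the *largest* Jordan block for λ (equivalently, the smallest k with (A − λI)^k v = 0 for every generalised eigenvector v of λ).

  λ = 4: largest Jordan block has size 3, contributing (x − 4)^3

So m_A(x) = (x - 4)^3 = x^3 - 12*x^2 + 48*x - 64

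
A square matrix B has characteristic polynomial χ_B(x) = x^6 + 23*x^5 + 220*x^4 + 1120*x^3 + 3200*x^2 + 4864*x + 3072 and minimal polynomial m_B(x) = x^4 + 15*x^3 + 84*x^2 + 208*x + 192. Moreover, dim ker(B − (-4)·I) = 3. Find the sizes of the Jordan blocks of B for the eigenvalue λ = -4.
Block sizes for λ = -4: [3, 1, 1]

Step 1 — from the characteristic polynomial, algebraic multiplicity of λ = -4 is 5. From dim ker(B − (-4)·I) = 3, there are exactly 3 Jordan blocks for λ = -4.
Step 2 — from the minimal polynomial, the factor (x + 4)^3 tells us the largest block for λ = -4 has size 3.
Step 3 — with total size 5, 3 blocks, and largest block 3, the block sizes (in nonincreasing order) are [3, 1, 1].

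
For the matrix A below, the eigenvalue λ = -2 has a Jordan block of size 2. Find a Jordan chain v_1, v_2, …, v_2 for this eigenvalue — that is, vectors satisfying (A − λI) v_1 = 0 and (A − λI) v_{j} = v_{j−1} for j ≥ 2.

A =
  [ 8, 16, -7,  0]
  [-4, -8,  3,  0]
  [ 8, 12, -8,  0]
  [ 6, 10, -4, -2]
A Jordan chain for λ = -2 of length 2:
v_1 = (-6, 2, -4, -4)ᵀ
v_2 = (1, -1, 0, 0)ᵀ

Let N = A − (-2)·I. We want v_2 with N^2 v_2 = 0 but N^1 v_2 ≠ 0; then v_{j-1} := N · v_j for j = 2, …, 2.

Pick v_2 = (1, -1, 0, 0)ᵀ.
Then v_1 = N · v_2 = (-6, 2, -4, -4)ᵀ.

Sanity check: (A − (-2)·I) v_1 = (0, 0, 0, 0)ᵀ = 0. ✓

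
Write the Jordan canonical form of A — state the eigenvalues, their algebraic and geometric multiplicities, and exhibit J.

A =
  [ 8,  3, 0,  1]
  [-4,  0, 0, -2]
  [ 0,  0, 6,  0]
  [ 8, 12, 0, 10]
J_2(6) ⊕ J_1(6) ⊕ J_1(6)

The characteristic polynomial is
  det(x·I − A) = x^4 - 24*x^3 + 216*x^2 - 864*x + 1296 = (x - 6)^4

Eigenvalues and multiplicities (the geometric multiplicity of λ is n − rank(A − λI), which equals the number of Jordan blocks for λ):
  λ = 6: algebraic multiplicity = 4, geometric multiplicity = 3

Determining the block sizes for each eigenvalue:
  λ = 6: 3 blocks summing to 4 forces exactly one block of size 2 and the rest size 1 → block sizes [2, 1, 1]

Assembling the blocks gives a Jordan form
J =
  [6, 1, 0, 0]
  [0, 6, 0, 0]
  [0, 0, 6, 0]
  [0, 0, 0, 6]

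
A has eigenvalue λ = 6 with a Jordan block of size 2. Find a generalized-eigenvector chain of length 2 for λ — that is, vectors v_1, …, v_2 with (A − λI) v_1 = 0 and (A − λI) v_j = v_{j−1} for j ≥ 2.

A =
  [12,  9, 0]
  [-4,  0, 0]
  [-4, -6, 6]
A Jordan chain for λ = 6 of length 2:
v_1 = (6, -4, -4)ᵀ
v_2 = (1, 0, 0)ᵀ

Let N = A − (6)·I. We want v_2 with N^2 v_2 = 0 but N^1 v_2 ≠ 0; then v_{j-1} := N · v_j for j = 2, …, 2.

Pick v_2 = (1, 0, 0)ᵀ.
Then v_1 = N · v_2 = (6, -4, -4)ᵀ.

Sanity check: (A − (6)·I) v_1 = (0, 0, 0)ᵀ = 0. ✓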